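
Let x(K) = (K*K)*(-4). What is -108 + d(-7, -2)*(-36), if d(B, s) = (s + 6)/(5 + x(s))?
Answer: -1044/11 ≈ -94.909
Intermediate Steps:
x(K) = -4*K**2 (x(K) = K**2*(-4) = -4*K**2)
d(B, s) = (6 + s)/(5 - 4*s**2) (d(B, s) = (s + 6)/(5 - 4*s**2) = (6 + s)/(5 - 4*s**2))
-108 + d(-7, -2)*(-36) = -108 + ((-6 - 1*(-2))/(-5 + 4*(-2)**2))*(-36) = -108 + ((-6 + 2)/(-5 + 4*4))*(-36) = -108 + (-4/(-5 + 16))*(-36) = -108 + (-4/11)*(-36) = -108 + ((1/11)*(-4))*(-36) = -108 - 4/11*(-36) = -108 + 144/11 = -1044/11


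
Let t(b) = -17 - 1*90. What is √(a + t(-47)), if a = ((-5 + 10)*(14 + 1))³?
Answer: 2*√105442 ≈ 649.44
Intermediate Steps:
t(b) = -107 (t(b) = -17 - 90 = -107)
a = 421875 (a = (5*15)³ = 75³ = 421875)
√(a + t(-47)) = √(421875 - 107) = √421768 = 2*√105442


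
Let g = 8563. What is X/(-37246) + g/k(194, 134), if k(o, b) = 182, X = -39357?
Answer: 81525118/1694693 ≈ 48.106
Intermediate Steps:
X/(-37246) + g/k(194, 134) = -39357/(-37246) + 8563/182 = -39357*(-1/37246) + 8563*(1/182) = 39357/37246 + 8563/182 = 81525118/1694693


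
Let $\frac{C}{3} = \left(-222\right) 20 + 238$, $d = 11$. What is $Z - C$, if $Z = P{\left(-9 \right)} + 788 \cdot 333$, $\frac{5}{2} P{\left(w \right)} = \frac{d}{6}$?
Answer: $\frac{4125161}{15} \approx 2.7501 \cdot 10^{5}$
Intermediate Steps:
$P{\left(w \right)} = \frac{11}{15}$ ($P{\left(w \right)} = \frac{2 \cdot \frac{11}{6}}{5} = \frac{2 \cdot 11 \cdot \frac{1}{6}}{5} = \frac{2}{5} \cdot \frac{11}{6} = \frac{11}{15}$)
$C = -12606$ ($C = 3 \left(\left(-222\right) 20 + 238\right) = 3 \left(-4440 + 238\right) = 3 \left(-4202\right) = -12606$)
$Z = \frac{3936071}{15}$ ($Z = \frac{11}{15} + 788 \cdot 333 = \frac{11}{15} + 262404 = \frac{3936071}{15} \approx 2.624 \cdot 10^{5}$)
$Z - C = \frac{3936071}{15} - -12606 = \frac{3936071}{15} + 12606 = \frac{4125161}{15}$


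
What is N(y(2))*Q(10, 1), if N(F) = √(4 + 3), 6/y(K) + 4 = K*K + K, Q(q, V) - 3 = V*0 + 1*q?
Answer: 13*√7 ≈ 34.395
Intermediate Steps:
Q(q, V) = 3 + q (Q(q, V) = 3 + (V*0 + 1*q) = 3 + (0 + q) = 3 + q)
y(K) = 6/(-4 + K + K²) (y(K) = 6/(-4 + (K*K + K)) = 6/(-4 + (K² + K)) = 6/(-4 + (K + K²)) = 6/(-4 + K + K²))
N(F) = √7
N(y(2))*Q(10, 1) = √7*(3 + 10) = √7*13 = 13*√7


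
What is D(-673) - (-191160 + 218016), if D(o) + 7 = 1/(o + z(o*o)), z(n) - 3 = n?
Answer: -12149033516/452259 ≈ -26863.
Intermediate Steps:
z(n) = 3 + n
D(o) = -7 + 1/(3 + o + o²) (D(o) = -7 + 1/(o + (3 + o*o)) = -7 + 1/(o + (3 + o²)) = -7 + 1/(3 + o + o²))
D(-673) - (-191160 + 218016) = (-20 - 7*(-673) - 7*(-673)²)/(3 - 673 + (-673)²) - (-191160 + 218016) = (-20 + 4711 - 7*452929)/(3 - 673 + 452929) - 1*26856 = (-20 + 4711 - 3170503)/452259 - 26856 = (1/452259)*(-3165812) - 26856 = -3165812/452259 - 26856 = -12149033516/452259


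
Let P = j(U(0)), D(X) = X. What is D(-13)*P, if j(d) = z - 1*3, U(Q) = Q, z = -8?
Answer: 143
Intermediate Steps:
j(d) = -11 (j(d) = -8 - 1*3 = -8 - 3 = -11)
P = -11
D(-13)*P = -13*(-11) = 143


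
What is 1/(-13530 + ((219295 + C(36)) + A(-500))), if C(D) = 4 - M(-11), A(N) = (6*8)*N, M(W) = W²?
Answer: 1/181648 ≈ 5.5051e-6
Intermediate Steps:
A(N) = 48*N
C(D) = -117 (C(D) = 4 - 1*(-11)² = 4 - 1*121 = 4 - 121 = -117)
1/(-13530 + ((219295 + C(36)) + A(-500))) = 1/(-13530 + ((219295 - 117) + 48*(-500))) = 1/(-13530 + (219178 - 24000)) = 1/(-13530 + 195178) = 1/181648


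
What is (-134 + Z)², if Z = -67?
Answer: 40401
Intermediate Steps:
(-134 + Z)² = (-134 - 67)² = (-201)² = 40401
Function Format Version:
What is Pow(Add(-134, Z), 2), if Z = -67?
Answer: 40401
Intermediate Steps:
Pow(Add(-134, Z), 2) = Pow(Add(-134, -67), 2) = Pow(-201, 2) = 40401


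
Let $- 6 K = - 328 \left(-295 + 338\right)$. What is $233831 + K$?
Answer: $\frac{708545}{3} \approx 2.3618 \cdot 10^{5}$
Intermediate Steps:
$K = \frac{7052}{3}$ ($K = - \frac{\left(-328\right) \left(-295 + 338\right)}{6} = - \frac{\left(-328\right) 43}{6} = \left(- \frac{1}{6}\right) \left(-14104\right) = \frac{7052}{3} \approx 2350.7$)
$233831 + K = 233831 + \frac{7052}{3} = \frac{708545}{3}$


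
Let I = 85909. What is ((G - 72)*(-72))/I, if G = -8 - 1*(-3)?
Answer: 5544/85909 ≈ 0.064533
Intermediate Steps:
G = -5 (G = -8 + 3 = -5)
((G - 72)*(-72))/I = ((-5 - 72)*(-72))/85909 = -77*(-72)*(1/85909) = 5544*(1/85909) = 5544/85909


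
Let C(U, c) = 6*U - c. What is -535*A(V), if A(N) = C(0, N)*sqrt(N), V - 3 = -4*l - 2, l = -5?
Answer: 11235*sqrt(21) ≈ 51485.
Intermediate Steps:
C(U, c) = -c + 6*U
V = 21 (V = 3 + (-4*(-5) - 2) = 3 + (20 - 2) = 3 + 18 = 21)
A(N) = -N**(3/2) (A(N) = (-N + 6*0)*sqrt(N) = (-N + 0)*sqrt(N) = (-N)*sqrt(N) = -N**(3/2))
-535*A(V) = -(-535)*21**(3/2) = -(-535)*21*sqrt(21) = -(-11235)*sqrt(21) = 11235*sqrt(21)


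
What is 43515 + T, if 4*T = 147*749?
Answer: 284163/4 ≈ 71041.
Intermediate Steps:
T = 110103/4 (T = (147*749)/4 = (¼)*110103 = 110103/4 ≈ 27526.)
43515 + T = 43515 + 110103/4 = 284163/4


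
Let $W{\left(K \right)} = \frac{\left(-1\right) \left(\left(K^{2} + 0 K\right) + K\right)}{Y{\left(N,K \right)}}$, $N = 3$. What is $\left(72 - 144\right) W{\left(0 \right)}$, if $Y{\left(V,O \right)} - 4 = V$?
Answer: $0$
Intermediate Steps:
$Y{\left(V,O \right)} = 4 + V$
$W{\left(K \right)} = - \frac{K}{7} - \frac{K^{2}}{7}$ ($W{\left(K \right)} = \frac{\left(-1\right) \left(\left(K^{2} + 0 K\right) + K\right)}{4 + 3} = \frac{\left(-1\right) \left(\left(K^{2} + 0\right) + K\right)}{7} = - (K^{2} + K) \frac{1}{7} = - (K + K^{2}) \frac{1}{7} = \left(- K - K^{2}\right) \frac{1}{7} = - \frac{K}{7} - \frac{K^{2}}{7}$)
$\left(72 - 144\right) W{\left(0 \right)} = \left(72 - 144\right) \left(\left(- \frac{1}{7}\right) 0 \left(1 + 0\right)\right) = - 72 \left(\left(- \frac{1}{7}\right) 0 \cdot 1\right) = \left(-72\right) 0 = 0$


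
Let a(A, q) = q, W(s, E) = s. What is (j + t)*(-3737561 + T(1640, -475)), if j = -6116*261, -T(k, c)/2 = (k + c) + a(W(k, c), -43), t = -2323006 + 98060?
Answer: 14290625141710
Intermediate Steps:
t = -2224946
T(k, c) = 86 - 2*c - 2*k (T(k, c) = -2*((k + c) - 43) = -2*((c + k) - 43) = -2*(-43 + c + k) = 86 - 2*c - 2*k)
j = -1596276
(j + t)*(-3737561 + T(1640, -475)) = (-1596276 - 2224946)*(-3737561 + (86 - 2*(-475) - 2*1640)) = -3821222*(-3737561 + (86 + 950 - 3280)) = -3821222*(-3737561 - 2244) = -3821222*(-3739805) = 14290625141710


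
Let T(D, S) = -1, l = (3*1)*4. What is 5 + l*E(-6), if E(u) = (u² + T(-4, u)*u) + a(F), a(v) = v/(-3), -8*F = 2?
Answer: 510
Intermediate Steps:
F = -¼ (F = -⅛*2 = -¼ ≈ -0.25000)
l = 12 (l = 3*4 = 12)
a(v) = -v/3 (a(v) = v*(-⅓) = -v/3)
E(u) = 1/12 + u² - u (E(u) = (u² - u) - ⅓*(-¼) = (u² - u) + 1/12 = 1/12 + u² - u)
5 + l*E(-6) = 5 + 12*(1/12 + (-6)² - 1*(-6)) = 5 + 12*(1/12 + 36 + 6) = 5 + 12*(505/12) = 5 + 505 = 510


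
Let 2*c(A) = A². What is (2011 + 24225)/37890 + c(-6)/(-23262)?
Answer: 50801651/73449765 ≈ 0.69165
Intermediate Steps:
c(A) = A²/2
(2011 + 24225)/37890 + c(-6)/(-23262) = (2011 + 24225)/37890 + ((½)*(-6)²)/(-23262) = 26236*(1/37890) + ((½)*36)*(-1/23262) = 13118/18945 + 18*(-1/23262) = 13118/18945 - 3/3877 = 50801651/73449765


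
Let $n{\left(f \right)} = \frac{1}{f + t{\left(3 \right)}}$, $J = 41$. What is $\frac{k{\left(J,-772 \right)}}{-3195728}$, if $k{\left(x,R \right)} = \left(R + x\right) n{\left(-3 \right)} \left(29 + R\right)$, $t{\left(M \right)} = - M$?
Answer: $\frac{31949}{1127904} \approx 0.028326$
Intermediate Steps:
$n{\left(f \right)} = \frac{1}{-3 + f}$ ($n{\left(f \right)} = \frac{1}{f - 3} = \frac{1}{-3 + f}$)
$k{\left(x,R \right)} = \left(29 + R\right) \left(- \frac{R}{6} - \frac{x}{6}\right)$ ($k{\left(x,R \right)} = \frac{R + x}{-3 - 3} \left(29 + R\right) = \frac{R + x}{-6} \left(29 + R\right) = \left(R + x\right) \left(- \frac{1}{6}\right) \left(29 + R\right) = \left(- \frac{R}{6} - \frac{x}{6}\right) \left(29 + R\right) = \left(29 + R\right) \left(- \frac{R}{6} - \frac{x}{6}\right)$)
$\frac{k{\left(J,-772 \right)}}{-3195728} = \frac{\left(- \frac{29}{6}\right) \left(-772\right) - \frac{1189}{6} - \frac{\left(-772\right)^{2}}{6} - \left(- \frac{386}{3}\right) 41}{-3195728} = \left(\frac{11194}{3} - \frac{1189}{6} - \frac{297992}{3} + \frac{15826}{3}\right) \left(- \frac{1}{3195728}\right) = \left(- \frac{543133}{6}\right) \left(- \frac{1}{3195728}\right) = \frac{31949}{1127904}$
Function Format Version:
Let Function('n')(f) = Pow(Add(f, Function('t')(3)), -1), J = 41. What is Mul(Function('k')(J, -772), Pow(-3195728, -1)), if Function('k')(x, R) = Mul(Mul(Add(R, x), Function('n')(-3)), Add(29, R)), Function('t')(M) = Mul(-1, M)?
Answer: Rational(31949, 1127904) ≈ 0.028326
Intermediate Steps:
Function('n')(f) = Pow(Add(-3, f), -1) (Function('n')(f) = Pow(Add(f, Mul(-1, 3)), -1) = Pow(Add(f, -3), -1) = Pow(Add(-3, f), -1))
Function('k')(x, R) = Mul(Add(29, R), Add(Mul(Rational(-1, 6), R), Mul(Rational(-1, 6), x))) (Function('k')(x, R) = Mul(Mul(Add(R, x), Pow(Add(-3, -3), -1)), Add(29, R)) = Mul(Mul(Add(R, x), Pow(-6, -1)), Add(29, R)) = Mul(Mul(Add(R, x), Rational(-1, 6)), Add(29, R)) = Mul(Add(Mul(Rational(-1, 6), R), Mul(Rational(-1, 6), x)), Add(29, R)) = Mul(Add(29, R), Add(Mul(Rational(-1, 6), R), Mul(Rational(-1, 6), x))))
Mul(Function('k')(J, -772), Pow(-3195728, -1)) = Mul(Add(Mul(Rational(-29, 6), -772), Mul(Rational(-29, 6), 41), Mul(Rational(-1, 6), Pow(-772, 2)), Mul(Rational(-1, 6), -772, 41)), Pow(-3195728, -1)) = Mul(Add(Rational(11194, 3), Rational(-1189, 6), Mul(Rational(-1, 6), 595984), Rational(15826, 3)), Rational(-1, 3195728)) = Mul(Add(Rational(11194, 3), Rational(-1189, 6), Rational(-297992, 3), Rational(15826, 3)), Rational(-1, 3195728)) = Mul(Rational(-543133, 6), Rational(-1, 3195728)) = Rational(31949, 1127904)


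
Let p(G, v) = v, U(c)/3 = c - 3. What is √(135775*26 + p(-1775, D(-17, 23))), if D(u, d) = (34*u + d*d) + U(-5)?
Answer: √3530077 ≈ 1878.8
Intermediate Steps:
U(c) = -9 + 3*c (U(c) = 3*(c - 3) = 3*(-3 + c) = -9 + 3*c)
D(u, d) = -24 + d² + 34*u (D(u, d) = (34*u + d*d) + (-9 + 3*(-5)) = (34*u + d²) + (-9 - 15) = (d² + 34*u) - 24 = -24 + d² + 34*u)
√(135775*26 + p(-1775, D(-17, 23))) = √(135775*26 + (-24 + 23² + 34*(-17))) = √(3530150 + (-24 + 529 - 578)) = √(3530150 - 73) = √3530077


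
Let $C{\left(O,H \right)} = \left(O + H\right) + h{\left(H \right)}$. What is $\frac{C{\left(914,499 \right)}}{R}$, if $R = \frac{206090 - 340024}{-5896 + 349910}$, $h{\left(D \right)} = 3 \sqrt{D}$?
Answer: $- \frac{243045891}{66967} - \frac{516021 \sqrt{499}}{66967} \approx -3801.5$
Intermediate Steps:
$C{\left(O,H \right)} = H + O + 3 \sqrt{H}$ ($C{\left(O,H \right)} = \left(O + H\right) + 3 \sqrt{H} = \left(H + O\right) + 3 \sqrt{H} = H + O + 3 \sqrt{H}$)
$R = - \frac{66967}{172007}$ ($R = - \frac{133934}{344014} = \left(-133934\right) \frac{1}{344014} = - \frac{66967}{172007} \approx -0.38933$)
$\frac{C{\left(914,499 \right)}}{R} = \frac{499 + 914 + 3 \sqrt{499}}{- \frac{66967}{172007}} = \left(1413 + 3 \sqrt{499}\right) \left(- \frac{172007}{66967}\right) = - \frac{243045891}{66967} - \frac{516021 \sqrt{499}}{66967}$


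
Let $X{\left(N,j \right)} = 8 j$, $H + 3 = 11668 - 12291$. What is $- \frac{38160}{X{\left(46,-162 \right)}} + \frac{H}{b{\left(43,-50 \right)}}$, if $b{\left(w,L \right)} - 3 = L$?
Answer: $\frac{18089}{423} \approx 42.764$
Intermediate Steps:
$b{\left(w,L \right)} = 3 + L$
$H = -626$ ($H = -3 + \left(11668 - 12291\right) = -3 - 623 = -626$)
$- \frac{38160}{X{\left(46,-162 \right)}} + \frac{H}{b{\left(43,-50 \right)}} = - \frac{38160}{8 \left(-162\right)} - \frac{626}{3 - 50} = - \frac{38160}{-1296} - \frac{626}{-47} = \left(-38160\right) \left(- \frac{1}{1296}\right) - - \frac{626}{47} = \frac{265}{9} + \frac{626}{47} = \frac{18089}{423}$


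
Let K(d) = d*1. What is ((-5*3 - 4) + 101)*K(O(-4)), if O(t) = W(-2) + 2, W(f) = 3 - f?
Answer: 574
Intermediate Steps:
O(t) = 7 (O(t) = (3 - 1*(-2)) + 2 = (3 + 2) + 2 = 5 + 2 = 7)
K(d) = d
((-5*3 - 4) + 101)*K(O(-4)) = ((-5*3 - 4) + 101)*7 = ((-15 - 4) + 101)*7 = (-19 + 101)*7 = 82*7 = 574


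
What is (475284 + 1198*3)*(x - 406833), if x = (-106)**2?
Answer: -189442700166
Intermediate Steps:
x = 11236
(475284 + 1198*3)*(x - 406833) = (475284 + 1198*3)*(11236 - 406833) = (475284 + 3594)*(-395597) = 478878*(-395597) = -189442700166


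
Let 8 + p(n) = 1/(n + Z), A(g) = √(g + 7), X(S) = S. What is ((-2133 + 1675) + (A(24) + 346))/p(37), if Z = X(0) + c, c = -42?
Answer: 560/41 - 5*√31/41 ≈ 12.980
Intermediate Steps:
A(g) = √(7 + g)
Z = -42 (Z = 0 - 42 = -42)
p(n) = -8 + 1/(-42 + n) (p(n) = -8 + 1/(n - 42) = -8 + 1/(-42 + n))
((-2133 + 1675) + (A(24) + 346))/p(37) = ((-2133 + 1675) + (√(7 + 24) + 346))/(((337 - 8*37)/(-42 + 37))) = (-458 + (√31 + 346))/(((337 - 296)/(-5))) = (-458 + (346 + √31))/((-⅕*41)) = (-112 + √31)/(-41/5) = (-112 + √31)*(-5/41) = 560/41 - 5*√31/41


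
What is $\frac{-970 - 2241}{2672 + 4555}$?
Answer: $- \frac{3211}{7227} \approx -0.44431$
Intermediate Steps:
$\frac{-970 - 2241}{2672 + 4555} = - \frac{3211}{7227}$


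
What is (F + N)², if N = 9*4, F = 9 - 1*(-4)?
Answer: 2401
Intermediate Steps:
F = 13 (F = 9 + 4 = 13)
N = 36
(F + N)² = (13 + 36)² = 49² = 2401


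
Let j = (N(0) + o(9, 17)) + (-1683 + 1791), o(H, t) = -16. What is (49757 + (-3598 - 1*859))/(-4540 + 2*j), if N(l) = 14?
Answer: -11325/1082 ≈ -10.467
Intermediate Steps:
j = 106 (j = (14 - 16) + (-1683 + 1791) = -2 + 108 = 106)
(49757 + (-3598 - 1*859))/(-4540 + 2*j) = (49757 + (-3598 - 1*859))/(-4540 + 2*106) = (49757 + (-3598 - 859))/(-4540 + 212) = (49757 - 4457)/(-4328) = 45300*(-1/4328) = -11325/1082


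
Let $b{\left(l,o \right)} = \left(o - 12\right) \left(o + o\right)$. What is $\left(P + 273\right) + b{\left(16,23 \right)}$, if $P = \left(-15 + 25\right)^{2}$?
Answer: $879$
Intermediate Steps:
$P = 100$ ($P = 10^{2} = 100$)
$b{\left(l,o \right)} = 2 o \left(-12 + o\right)$ ($b{\left(l,o \right)} = \left(-12 + o\right) 2 o = 2 o \left(-12 + o\right)$)
$\left(P + 273\right) + b{\left(16,23 \right)} = \left(100 + 273\right) + 2 \cdot 23 \left(-12 + 23\right) = 373 + 2 \cdot 23 \cdot 11 = 373 + 506 = 879$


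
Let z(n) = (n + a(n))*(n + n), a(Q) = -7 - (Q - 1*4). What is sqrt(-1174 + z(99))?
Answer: 2*I*sqrt(442) ≈ 42.048*I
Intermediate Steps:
a(Q) = -3 - Q (a(Q) = -7 - (Q - 4) = -7 - (-4 + Q) = -7 + (4 - Q) = -3 - Q)
z(n) = -6*n (z(n) = (n + (-3 - n))*(n + n) = -6*n)
sqrt(-1174 + z(99)) = sqrt(-1174 - 6*99) = sqrt(-1174 - 594) = sqrt(-1768) = 2*I*sqrt(442)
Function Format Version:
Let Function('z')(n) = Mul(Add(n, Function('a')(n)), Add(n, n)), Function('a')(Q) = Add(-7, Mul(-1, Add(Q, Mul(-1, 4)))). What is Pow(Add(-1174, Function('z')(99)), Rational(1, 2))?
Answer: Mul(2, I, Pow(442, Rational(1, 2))) ≈ Mul(42.048, I)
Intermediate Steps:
Function('a')(Q) = Add(-3, Mul(-1, Q)) (Function('a')(Q) = Add(-7, Mul(-1, Add(Q, -4))) = Add(-7, Mul(-1, Add(-4, Q))) = Add(-7, Add(4, Mul(-1, Q))) = Add(-3, Mul(-1, Q)))
Function('z')(n) = Mul(-6, n) (Function('z')(n) = Mul(Add(n, Add(-3, Mul(-1, n))), Add(n, n)) = Mul(-3, Mul(2, n)) = Mul(-6, n))
Pow(Add(-1174, Function('z')(99)), Rational(1, 2)) = Pow(Add(-1174, Mul(-6, 99)), Rational(1, 2)) = Pow(Add(-1174, -594), Rational(1, 2)) = Pow(-1768, Rational(1, 2)) = Mul(2, I, Pow(442, Rational(1, 2)))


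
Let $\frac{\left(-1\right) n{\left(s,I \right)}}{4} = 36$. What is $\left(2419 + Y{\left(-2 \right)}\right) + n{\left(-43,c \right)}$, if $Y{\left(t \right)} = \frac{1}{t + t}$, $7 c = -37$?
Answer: $\frac{9099}{4} \approx 2274.8$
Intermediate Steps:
$c = - \frac{37}{7}$ ($c = \frac{1}{7} \left(-37\right) = - \frac{37}{7} \approx -5.2857$)
$n{\left(s,I \right)} = -144$ ($n{\left(s,I \right)} = \left(-4\right) 36 = -144$)
$Y{\left(t \right)} = \frac{1}{2 t}$
$\left(2419 + Y{\left(-2 \right)}\right) + n{\left(-43,c \right)} = \left(2419 + \frac{1}{2 \left(-2\right)}\right) - 144 = \left(2419 + \frac{1}{2} \left(- \frac{1}{2}\right)\right) - 144 = \left(2419 - \frac{1}{4}\right) - 144 = \frac{9675}{4} - 144 = \frac{9099}{4}$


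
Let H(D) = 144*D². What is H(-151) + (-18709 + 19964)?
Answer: 3284599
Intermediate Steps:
H(-151) + (-18709 + 19964) = 144*(-151)² + (-18709 + 19964) = 144*22801 + 1255 = 3283344 + 1255 = 3284599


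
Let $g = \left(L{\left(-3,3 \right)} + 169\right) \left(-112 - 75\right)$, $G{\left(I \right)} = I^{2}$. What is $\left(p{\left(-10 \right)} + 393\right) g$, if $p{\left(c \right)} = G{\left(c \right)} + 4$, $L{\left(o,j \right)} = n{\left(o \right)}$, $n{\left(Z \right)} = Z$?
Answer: $-15427874$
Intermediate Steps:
$L{\left(o,j \right)} = o$
$p{\left(c \right)} = 4 + c^{2}$ ($p{\left(c \right)} = c^{2} + 4 = 4 + c^{2}$)
$g = -31042$ ($g = \left(-3 + 169\right) \left(-112 - 75\right) = 166 \left(-187\right) = -31042$)
$\left(p{\left(-10 \right)} + 393\right) g = \left(\left(4 + \left(-10\right)^{2}\right) + 393\right) \left(-31042\right) = \left(\left(4 + 100\right) + 393\right) \left(-31042\right) = \left(104 + 393\right) \left(-31042\right) = 497 \left(-31042\right) = -15427874$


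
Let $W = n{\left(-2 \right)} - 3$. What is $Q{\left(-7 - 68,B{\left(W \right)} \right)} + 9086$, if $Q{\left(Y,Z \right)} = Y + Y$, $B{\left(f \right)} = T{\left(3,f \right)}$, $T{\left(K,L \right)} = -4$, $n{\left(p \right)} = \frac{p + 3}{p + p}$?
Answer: $8936$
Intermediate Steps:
$n{\left(p \right)} = \frac{3 + p}{2 p}$
$W = - \frac{13}{4}$ ($W = \frac{3 - 2}{2 \left(-2\right)} - 3 = \frac{1}{2} \left(- \frac{1}{2}\right) 1 - 3 = - \frac{1}{4} - 3 = - \frac{13}{4} \approx -3.25$)
$B{\left(f \right)} = -4$
$Q{\left(Y,Z \right)} = 2 Y$
$Q{\left(-7 - 68,B{\left(W \right)} \right)} + 9086 = 2 \left(-7 - 68\right) + 9086 = 2 \left(-75\right) + 9086 = -150 + 9086 = 8936$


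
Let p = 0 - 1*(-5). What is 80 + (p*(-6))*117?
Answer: -3430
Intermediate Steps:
p = 5 (p = 0 + 5 = 5)
80 + (p*(-6))*117 = 80 + (5*(-6))*117 = 80 - 30*117 = 80 - 3510 = -3430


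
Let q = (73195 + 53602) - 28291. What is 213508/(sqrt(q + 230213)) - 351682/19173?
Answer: -351682/19173 + 213508*sqrt(328719)/328719 ≈ 354.05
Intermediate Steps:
q = 98506 (q = 126797 - 28291 = 98506)
213508/(sqrt(q + 230213)) - 351682/19173 = 213508/(sqrt(98506 + 230213)) - 351682/19173 = 213508/(sqrt(328719)) - 351682*1/19173 = 213508*(sqrt(328719)/328719) - 351682/19173 = 213508*sqrt(328719)/328719 - 351682/19173 = -351682/19173 + 213508*sqrt(328719)/328719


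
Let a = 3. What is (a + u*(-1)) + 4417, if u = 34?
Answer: 4386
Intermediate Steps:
(a + u*(-1)) + 4417 = (3 + 34*(-1)) + 4417 = (3 - 34) + 4417 = -31 + 4417 = 4386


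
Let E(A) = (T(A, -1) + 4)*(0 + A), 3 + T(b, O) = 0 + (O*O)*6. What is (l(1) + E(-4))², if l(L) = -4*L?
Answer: 1024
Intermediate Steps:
T(b, O) = -3 + 6*O² (T(b, O) = -3 + (0 + (O*O)*6) = -3 + (0 + O²*6) = -3 + (0 + 6*O²) = -3 + 6*O²)
E(A) = 7*A (E(A) = ((-3 + 6*(-1)²) + 4)*(0 + A) = ((-3 + 6*1) + 4)*A = ((-3 + 6) + 4)*A = (3 + 4)*A = 7*A)
(l(1) + E(-4))² = (-4*1 + 7*(-4))² = (-4 - 28)² = (-32)² = 1024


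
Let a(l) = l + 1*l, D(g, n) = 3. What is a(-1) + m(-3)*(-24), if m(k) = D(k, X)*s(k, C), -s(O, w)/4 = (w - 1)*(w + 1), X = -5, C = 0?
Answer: -290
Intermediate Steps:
s(O, w) = -4*(1 + w)*(-1 + w) (s(O, w) = -4*(w - 1)*(w + 1) = -4*(-1 + w)*(1 + w) = -4*(1 + w)*(-1 + w))
a(l) = 2*l (a(l) = l + l = 2*l)
m(k) = 12 (m(k) = 3*(4 - 4*0**2) = 3*(4 - 4*0) = 3*(4 + 0) = 3*4 = 12)
a(-1) + m(-3)*(-24) = 2*(-1) + 12*(-24) = -2 - 288 = -290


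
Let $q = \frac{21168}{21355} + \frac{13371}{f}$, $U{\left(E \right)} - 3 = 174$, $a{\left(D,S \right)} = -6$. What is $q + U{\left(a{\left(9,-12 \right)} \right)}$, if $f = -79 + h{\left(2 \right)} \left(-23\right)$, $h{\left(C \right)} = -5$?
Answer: $\frac{140791271}{256260} \approx 549.41$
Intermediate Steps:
$U{\left(E \right)} = 177$ ($U{\left(E \right)} = 3 + 174 = 177$)
$f = 36$ ($f = -79 - -115 = -79 + 115 = 36$)
$q = \frac{95433251}{256260}$ ($q = \frac{21168}{21355} + \frac{13371}{36} = 21168 \cdot \frac{1}{21355} + 13371 \cdot \frac{1}{36} = \frac{21168}{21355} + \frac{4457}{12} = \frac{95433251}{256260} \approx 372.41$)
$q + U{\left(a{\left(9,-12 \right)} \right)} = \frac{95433251}{256260} + 177 = \frac{140791271}{256260}$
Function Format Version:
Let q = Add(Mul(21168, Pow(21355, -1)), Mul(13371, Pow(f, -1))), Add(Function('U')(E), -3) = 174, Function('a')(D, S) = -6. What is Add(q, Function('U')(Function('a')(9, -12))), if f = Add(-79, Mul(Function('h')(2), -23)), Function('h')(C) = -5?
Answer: Rational(140791271, 256260) ≈ 549.41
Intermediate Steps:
Function('U')(E) = 177 (Function('U')(E) = Add(3, 174) = 177)
f = 36 (f = Add(-79, Mul(-5, -23)) = Add(-79, 115) = 36)
q = Rational(95433251, 256260) (q = Add(Mul(21168, Pow(21355, -1)), Mul(13371, Pow(36, -1))) = Add(Mul(21168, Rational(1, 21355)), Mul(13371, Rational(1, 36))) = Add(Rational(21168, 21355), Rational(4457, 12)) = Rational(95433251, 256260) ≈ 372.41)
Add(q, Function('U')(Function('a')(9, -12))) = Add(Rational(95433251, 256260), 177) = Rational(140791271, 256260)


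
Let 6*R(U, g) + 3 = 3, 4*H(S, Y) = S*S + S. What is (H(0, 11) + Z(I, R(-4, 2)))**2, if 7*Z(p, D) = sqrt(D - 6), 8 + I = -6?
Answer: -6/49 ≈ -0.12245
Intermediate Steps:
I = -14 (I = -8 - 6 = -14)
H(S, Y) = S/4 + S**2/4 (H(S, Y) = (S*S + S)/4 = (S**2 + S)/4 = (S + S**2)/4 = S/4 + S**2/4)
R(U, g) = 0 (R(U, g) = -1/2 + (1/6)*3 = -1/2 + 1/2 = 0)
Z(p, D) = sqrt(-6 + D)/7 (Z(p, D) = sqrt(D - 6)/7 = sqrt(-6 + D)/7)
(H(0, 11) + Z(I, R(-4, 2)))**2 = ((1/4)*0*(1 + 0) + sqrt(-6 + 0)/7)**2 = ((1/4)*0*1 + sqrt(-6)/7)**2 = (0 + (I*sqrt(6))/7)**2 = (0 + I*sqrt(6)/7)**2 = (I*sqrt(6)/7)**2 = -6/49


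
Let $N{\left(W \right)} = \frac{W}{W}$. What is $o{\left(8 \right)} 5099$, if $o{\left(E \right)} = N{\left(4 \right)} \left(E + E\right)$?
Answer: $81584$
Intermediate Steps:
$N{\left(W \right)} = 1$
$o{\left(E \right)} = 2 E$ ($o{\left(E \right)} = 1 \left(E + E\right) = 1 \cdot 2 E = 2 E$)
$o{\left(8 \right)} 5099 = 2 \cdot 8 \cdot 5099 = 16 \cdot 5099 = 81584$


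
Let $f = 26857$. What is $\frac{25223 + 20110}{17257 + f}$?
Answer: $\frac{1971}{1918} \approx 1.0276$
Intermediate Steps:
$\frac{25223 + 20110}{17257 + f} = \frac{25223 + 20110}{17257 + 26857} = \frac{45333}{44114} = 45333 \cdot \frac{1}{44114} = \frac{1971}{1918}$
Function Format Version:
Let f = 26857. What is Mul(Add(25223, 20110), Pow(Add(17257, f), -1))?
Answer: Rational(1971, 1918) ≈ 1.0276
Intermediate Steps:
Mul(Add(25223, 20110), Pow(Add(17257, f), -1)) = Mul(Add(25223, 20110), Pow(Add(17257, 26857), -1)) = Mul(45333, Pow(44114, -1)) = Mul(45333, Rational(1, 44114)) = Rational(1971, 1918)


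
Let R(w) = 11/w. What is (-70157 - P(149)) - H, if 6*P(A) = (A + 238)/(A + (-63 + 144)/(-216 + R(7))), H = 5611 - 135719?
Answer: 26747784335/446164 ≈ 59951.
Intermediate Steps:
H = -130108
P(A) = (238 + A)/(6*(-567/1501 + A)) (P(A) = ((A + 238)/(A + (-63 + 144)/(-216 + 11/7)))/6 = ((238 + A)/(A + 81/(-216 + 11*(⅐))))/6 = ((238 + A)/(A + 81/(-216 + 11/7)))/6 = ((238 + A)/(A + 81/(-1501/7)))/6 = ((238 + A)/(A + 81*(-7/1501)))/6 = ((238 + A)/(A - 567/1501))/6 = ((238 + A)/(-567/1501 + A))/6 = (238 + A)/(6*(-567/1501 + A)))
(-70157 - P(149)) - H = (-70157 - 1501*(238 + 149)/(6*(-567 + 1501*149))) - 1*(-130108) = (-70157 - 1501*387/(6*(-567 + 223649))) + 130108 = (-70157 - 1501*387/(6*223082)) + 130108 = (-70157 - 1*193629/446164) + 130108 = (-70157 - 193629/446164) + 130108 = -31301721377/446164 + 130108 = 26747784335/446164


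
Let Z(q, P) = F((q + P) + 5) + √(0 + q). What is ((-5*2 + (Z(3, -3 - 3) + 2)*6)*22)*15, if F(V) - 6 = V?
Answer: 16500 + 1980*√3 ≈ 19929.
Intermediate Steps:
F(V) = 6 + V
Z(q, P) = 11 + P + q + √q (Z(q, P) = (6 + ((q + P) + 5)) + √(0 + q) = (6 + ((P + q) + 5)) + √q = (6 + (5 + P + q)) + √q = (11 + P + q) + √q = 11 + P + q + √q)
((-5*2 + (Z(3, -3 - 3) + 2)*6)*22)*15 = ((-5*2 + ((11 + (-3 - 3) + 3 + √3) + 2)*6)*22)*15 = ((-10 + ((11 - 6 + 3 + √3) + 2)*6)*22)*15 = ((-10 + ((8 + √3) + 2)*6)*22)*15 = ((-10 + (10 + √3)*6)*22)*15 = ((-10 + (60 + 6*√3))*22)*15 = ((50 + 6*√3)*22)*15 = (1100 + 132*√3)*15 = 16500 + 1980*√3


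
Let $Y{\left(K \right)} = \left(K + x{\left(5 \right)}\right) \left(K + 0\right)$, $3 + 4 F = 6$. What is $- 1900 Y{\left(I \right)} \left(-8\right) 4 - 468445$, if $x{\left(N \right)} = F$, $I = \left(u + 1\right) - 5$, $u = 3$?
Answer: $-453245$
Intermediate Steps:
$F = \frac{3}{4}$ ($F = - \frac{3}{4} + \frac{1}{4} \cdot 6 = - \frac{3}{4} + \frac{3}{2} = \frac{3}{4} \approx 0.75$)
$I = -1$ ($I = \left(3 + 1\right) - 5 = 4 - 5 = -1$)
$x{\left(N \right)} = \frac{3}{4}$
$Y{\left(K \right)} = K \left(\frac{3}{4} + K\right)$ ($Y{\left(K \right)} = \left(K + \frac{3}{4}\right) \left(K + 0\right) = \left(\frac{3}{4} + K\right) K = K \left(\frac{3}{4} + K\right)$)
$- 1900 Y{\left(I \right)} \left(-8\right) 4 - 468445 = - 1900 \cdot \frac{1}{4} \left(-1\right) \left(3 + 4 \left(-1\right)\right) \left(-8\right) 4 - 468445 = - 1900 \cdot \frac{1}{4} \left(-1\right) \left(3 - 4\right) \left(-8\right) 4 - 468445 = - 1900 \cdot \frac{1}{4} \left(-1\right) \left(-1\right) \left(-8\right) 4 - 468445 = - 1900 \cdot \frac{1}{4} \left(-8\right) 4 - 468445 = - 1900 \left(\left(-2\right) 4\right) - 468445 = \left(-1900\right) \left(-8\right) - 468445 = 15200 - 468445 = -453245$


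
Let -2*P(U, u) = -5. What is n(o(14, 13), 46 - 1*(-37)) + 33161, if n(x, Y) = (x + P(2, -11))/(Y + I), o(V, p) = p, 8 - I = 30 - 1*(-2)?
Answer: 3913029/118 ≈ 33161.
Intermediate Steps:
P(U, u) = 5/2 (P(U, u) = -½*(-5) = 5/2)
I = -24 (I = 8 - (30 - 1*(-2)) = 8 - (30 + 2) = 8 - 1*32 = 8 - 32 = -24)
n(x, Y) = (5/2 + x)/(-24 + Y) (n(x, Y) = (x + 5/2)/(Y - 24) = (5/2 + x)/(-24 + Y))
n(o(14, 13), 46 - 1*(-37)) + 33161 = (5/2 + 13)/(-24 + (46 - 1*(-37))) + 33161 = (31/2)/(-24 + (46 + 37)) + 33161 = (31/2)/(-24 + 83) + 33161 = (31/2)/59 + 33161 = (1/59)*(31/2) + 33161 = 31/118 + 33161 = 3913029/118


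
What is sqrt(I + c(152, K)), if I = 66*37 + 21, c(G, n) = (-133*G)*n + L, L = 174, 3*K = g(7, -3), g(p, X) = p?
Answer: I*sqrt(400803)/3 ≈ 211.03*I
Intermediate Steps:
K = 7/3 (K = (1/3)*7 = 7/3 ≈ 2.3333)
c(G, n) = 174 - 133*G*n (c(G, n) = (-133*G)*n + 174 = -133*G*n + 174 = 174 - 133*G*n)
I = 2463 (I = 2442 + 21 = 2463)
sqrt(I + c(152, K)) = sqrt(2463 + (174 - 133*152*7/3)) = sqrt(2463 + (174 - 141512/3)) = sqrt(2463 - 140990/3) = sqrt(-133601/3) = I*sqrt(400803)/3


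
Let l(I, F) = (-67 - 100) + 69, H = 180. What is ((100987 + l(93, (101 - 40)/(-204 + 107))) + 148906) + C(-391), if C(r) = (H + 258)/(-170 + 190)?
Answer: 2498169/10 ≈ 2.4982e+5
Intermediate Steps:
l(I, F) = -98 (l(I, F) = -167 + 69 = -98)
C(r) = 219/10 (C(r) = (180 + 258)/(-170 + 190) = 438/20 = 438*(1/20) = 219/10)
((100987 + l(93, (101 - 40)/(-204 + 107))) + 148906) + C(-391) = ((100987 - 98) + 148906) + 219/10 = (100889 + 148906) + 219/10 = 249795 + 219/10 = 2498169/10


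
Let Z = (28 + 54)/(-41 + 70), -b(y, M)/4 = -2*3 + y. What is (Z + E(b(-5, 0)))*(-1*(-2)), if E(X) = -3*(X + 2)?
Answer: -7840/29 ≈ -270.34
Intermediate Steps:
b(y, M) = 24 - 4*y (b(y, M) = -4*(-2*3 + y) = -4*(-6 + y) = 24 - 4*y)
Z = 82/29 ≈ 2.8276
E(X) = -6 - 3*X (E(X) = -3*(2 + X) = -6 - 3*X)
(Z + E(b(-5, 0)))*(-1*(-2)) = (82/29 + (-6 - 3*(24 - 4*(-5))))*(-1*(-2)) = (82/29 + (-6 - 3*(24 + 20)))*2 = (82/29 + (-6 - 3*44))*2 = (82/29 + (-6 - 132))*2 = (82/29 - 138)*2 = -3920/29*2 = -7840/29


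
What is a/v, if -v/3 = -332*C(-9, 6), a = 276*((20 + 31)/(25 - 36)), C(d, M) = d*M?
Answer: 391/16434 ≈ 0.023792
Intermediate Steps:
C(d, M) = M*d
a = -14076/11 (a = 276*(51/(-11)) = 276*(51*(-1/11)) = 276*(-51/11) = -14076/11 ≈ -1279.6)
v = -53784 (v = -(-3)*332*(6*(-9)) = -(-3)*332*(-54) = -(-3)*(-17928) = -3*17928 = -53784)
a/v = -14076/11/(-53784) = -14076/11*(-1/53784) = 391/16434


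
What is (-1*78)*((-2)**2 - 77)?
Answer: 5694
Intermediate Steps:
(-1*78)*((-2)**2 - 77) = -78*(4 - 77) = -78*(-73) = 5694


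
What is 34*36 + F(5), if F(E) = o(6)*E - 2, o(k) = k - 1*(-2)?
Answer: 1262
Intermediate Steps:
o(k) = 2 + k (o(k) = k + 2 = 2 + k)
F(E) = -2 + 8*E (F(E) = (2 + 6)*E - 2 = 8*E - 2 = -2 + 8*E)
34*36 + F(5) = 34*36 + (-2 + 8*5) = 1224 + (-2 + 40) = 1224 + 38 = 1262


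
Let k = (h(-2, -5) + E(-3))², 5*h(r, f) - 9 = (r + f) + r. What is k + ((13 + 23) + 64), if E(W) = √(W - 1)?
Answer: 96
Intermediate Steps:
E(W) = √(-1 + W)
h(r, f) = 9/5 + f/5 + 2*r/5 (h(r, f) = 9/5 + ((r + f) + r)/5 = 9/5 + ((f + r) + r)/5 = 9/5 + (f + 2*r)/5 = 9/5 + (f/5 + 2*r/5) = 9/5 + f/5 + 2*r/5)
k = -4 (k = ((9/5 + (⅕)*(-5) + (⅖)*(-2)) + √(-1 - 3))² = ((9/5 - 1 - ⅘) + √(-4))² = (0 + 2*I)² = (2*I)² = -4)
k + ((13 + 23) + 64) = -4 + ((13 + 23) + 64) = -4 + (36 + 64) = -4 + 100 = 96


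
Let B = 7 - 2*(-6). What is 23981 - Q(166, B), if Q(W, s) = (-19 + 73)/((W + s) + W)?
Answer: 311751/13 ≈ 23981.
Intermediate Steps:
B = 19 (B = 7 + 12 = 19)
Q(W, s) = 54/(s + 2*W)
23981 - Q(166, B) = 23981 - 54/(19 + 2*166) = 23981 - 54/(19 + 332) = 23981 - 54/351 = 23981 - 1*2/13 = 23981 - 2/13 = 311751/13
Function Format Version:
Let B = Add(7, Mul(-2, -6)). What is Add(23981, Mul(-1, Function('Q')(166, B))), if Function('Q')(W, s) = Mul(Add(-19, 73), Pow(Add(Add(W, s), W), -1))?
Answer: Rational(311751, 13) ≈ 23981.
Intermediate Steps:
B = 19 (B = Add(7, 12) = 19)
Function('Q')(W, s) = Mul(54, Pow(Add(s, Mul(2, W)), -1))
Add(23981, Mul(-1, Function('Q')(166, B))) = Add(23981, Mul(-1, Mul(54, Pow(Add(19, Mul(2, 166)), -1)))) = Add(23981, Mul(-1, Mul(54, Pow(Add(19, 332), -1)))) = Add(23981, Mul(-1, Mul(54, Pow(351, -1)))) = Add(23981, Mul(-1, Mul(54, Rational(1, 351)))) = Add(23981, Mul(-1, Rational(2, 13))) = Add(23981, Rational(-2, 13)) = Rational(311751, 13)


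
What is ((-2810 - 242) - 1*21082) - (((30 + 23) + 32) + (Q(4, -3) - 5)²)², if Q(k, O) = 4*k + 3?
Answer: -103095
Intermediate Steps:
Q(k, O) = 3 + 4*k
((-2810 - 242) - 1*21082) - (((30 + 23) + 32) + (Q(4, -3) - 5)²)² = ((-2810 - 242) - 1*21082) - (((30 + 23) + 32) + ((3 + 4*4) - 5)²)² = (-3052 - 21082) - ((53 + 32) + ((3 + 16) - 5)²)² = -24134 - (85 + (19 - 5)²)² = -24134 - (85 + 14²)² = -24134 - (85 + 196)² = -24134 - 1*281² = -24134 - 1*78961 = -24134 - 78961 = -103095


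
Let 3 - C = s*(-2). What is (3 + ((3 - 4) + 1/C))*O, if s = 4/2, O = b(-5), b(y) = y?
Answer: -75/7 ≈ -10.714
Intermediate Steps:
O = -5
s = 2 (s = 4*(½) = 2)
C = 7 (C = 3 - 2*(-2) = 3 - 1*(-4) = 3 + 4 = 7)
(3 + ((3 - 4) + 1/C))*O = (3 + ((3 - 4) + 1/7))*(-5) = (3 + (-1 + ⅐))*(-5) = (3 - 6/7)*(-5) = (15/7)*(-5) = -75/7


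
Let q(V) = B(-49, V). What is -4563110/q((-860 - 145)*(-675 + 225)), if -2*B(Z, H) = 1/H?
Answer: 4127332995000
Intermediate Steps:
B(Z, H) = -1/(2*H)
q(V) = -1/(2*V)
-4563110/q((-860 - 145)*(-675 + 225)) = -4563110*(-2*(-860 - 145)*(-675 + 225)) = -4563110/((-1/(2*((-1005*(-450)))))) = -4563110/((-1/2/452250)) = -4563110/((-1/2*1/452250)) = -4563110/(-1/904500) = -4563110*(-904500) = 4127332995000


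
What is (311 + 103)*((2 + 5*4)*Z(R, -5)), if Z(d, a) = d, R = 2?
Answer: 18216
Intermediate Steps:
(311 + 103)*((2 + 5*4)*Z(R, -5)) = (311 + 103)*((2 + 5*4)*2) = 414*((2 + 20)*2) = 414*(22*2) = 414*44 = 18216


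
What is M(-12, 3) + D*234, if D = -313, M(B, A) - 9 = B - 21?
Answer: -73266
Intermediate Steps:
M(B, A) = -12 + B (M(B, A) = 9 + (B - 21) = 9 + (-21 + B) = -12 + B)
M(-12, 3) + D*234 = (-12 - 12) - 313*234 = -24 - 73242 = -73266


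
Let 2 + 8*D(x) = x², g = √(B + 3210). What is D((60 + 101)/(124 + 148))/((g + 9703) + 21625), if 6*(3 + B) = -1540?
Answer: -358452039/54458177880896 + 122047*√26553/1742661692188672 ≈ -6.5707e-6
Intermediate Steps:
B = -779/3 (B = -3 + (⅙)*(-1540) = -3 - 770/3 = -779/3 ≈ -259.67)
g = √26553/3 (g = √(-779/3 + 3210) = √(8851/3) = √26553/3 ≈ 54.317)
D(x) = -¼ + x²/8
D((60 + 101)/(124 + 148))/((g + 9703) + 21625) = (-¼ + ((60 + 101)/(124 + 148))²/8)/((√26553/3 + 9703) + 21625) = (-¼ + (161/272)²/8)/((9703 + √26553/3) + 21625) = (-¼ + (161*(1/272))²/8)/(31328 + √26553/3) = (-¼ + (161/272)²/8)/(31328 + √26553/3) = (-¼ + (⅛)*(25921/73984))/(31328 + √26553/3) = (-¼ + 25921/591872)/(31328 + √26553/3) = -122047/(591872*(31328 + √26553/3))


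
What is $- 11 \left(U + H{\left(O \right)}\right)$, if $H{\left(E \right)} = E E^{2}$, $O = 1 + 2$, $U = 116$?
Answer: $-1573$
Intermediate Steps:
$O = 3$
$H{\left(E \right)} = E^{3}$
$- 11 \left(U + H{\left(O \right)}\right) = - 11 \left(116 + 3^{3}\right) = - 11 \left(116 + 27\right) = \left(-11\right) 143 = -1573$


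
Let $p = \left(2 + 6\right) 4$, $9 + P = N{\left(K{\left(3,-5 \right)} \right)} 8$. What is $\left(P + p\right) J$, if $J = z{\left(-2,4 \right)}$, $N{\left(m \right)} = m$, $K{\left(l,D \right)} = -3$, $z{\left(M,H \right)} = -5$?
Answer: $5$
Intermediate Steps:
$P = -33$ ($P = -9 - 24 = -33$)
$p = 32$ ($p = 8 \cdot 4 = 32$)
$J = -5$
$\left(P + p\right) J = \left(-33 + 32\right) \left(-5\right) = \left(-1\right) \left(-5\right) = 5$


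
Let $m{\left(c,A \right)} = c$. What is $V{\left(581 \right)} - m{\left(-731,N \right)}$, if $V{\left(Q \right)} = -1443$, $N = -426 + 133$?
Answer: $-712$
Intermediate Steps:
$N = -293$
$V{\left(581 \right)} - m{\left(-731,N \right)} = -1443 - -731 = -1443 + 731 = -712$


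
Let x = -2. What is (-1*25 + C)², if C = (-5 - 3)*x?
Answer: 81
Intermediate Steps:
C = 16 (C = (-5 - 3)*(-2) = -8*(-2) = 16)
(-1*25 + C)² = (-1*25 + 16)² = (-25 + 16)² = (-9)² = 81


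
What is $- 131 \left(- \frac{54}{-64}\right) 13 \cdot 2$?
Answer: $- \frac{45981}{16} \approx -2873.8$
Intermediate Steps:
$- 131 \left(- \frac{54}{-64}\right) 13 \cdot 2 = - 131 \left(\left(-54\right) \left(- \frac{1}{64}\right)\right) 26 = \left(-131\right) \frac{27}{32} \cdot 26 = \left(- \frac{3537}{32}\right) 26 = - \frac{45981}{16}$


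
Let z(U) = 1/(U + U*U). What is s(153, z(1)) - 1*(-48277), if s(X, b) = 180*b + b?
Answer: 96735/2 ≈ 48368.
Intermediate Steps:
z(U) = 1/(U + U²)
s(X, b) = 181*b
s(153, z(1)) - 1*(-48277) = 181*(1/(1*(1 + 1))) - 1*(-48277) = 181*(1/2) + 48277 = 181*(1*(½)) + 48277 = 181*(½) + 48277 = 181/2 + 48277 = 96735/2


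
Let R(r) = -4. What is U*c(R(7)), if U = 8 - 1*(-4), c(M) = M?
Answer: -48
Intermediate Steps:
U = 12 (U = 8 + 4 = 12)
U*c(R(7)) = 12*(-4) = -48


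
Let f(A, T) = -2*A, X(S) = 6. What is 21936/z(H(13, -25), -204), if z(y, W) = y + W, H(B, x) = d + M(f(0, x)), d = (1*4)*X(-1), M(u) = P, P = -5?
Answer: -21936/185 ≈ -118.57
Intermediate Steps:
M(u) = -5
d = 24 (d = (1*4)*6 = 4*6 = 24)
H(B, x) = 19 (H(B, x) = 24 - 5 = 19)
z(y, W) = W + y
21936/z(H(13, -25), -204) = 21936/(-204 + 19) = 21936/(-185) = 21936*(-1/185) = -21936/185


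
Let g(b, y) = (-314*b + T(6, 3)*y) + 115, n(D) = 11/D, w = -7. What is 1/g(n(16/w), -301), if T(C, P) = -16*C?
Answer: 8/244177 ≈ 3.2763e-5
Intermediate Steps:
g(b, y) = 115 - 314*b - 96*y (g(b, y) = (-314*b + (-16*6)*y) + 115 = (-314*b - 96*y) + 115 = 115 - 314*b - 96*y)
1/g(n(16/w), -301) = 1/(115 - 3454/(16/(-7)) - 96*(-301)) = 1/(115 - 3454/(16*(-⅐)) + 28896) = 1/(115 - 3454/(-16/7) + 28896) = 1/(115 - 3454*(-7)/16 + 28896) = 1/(115 - 314*(-77/16) + 28896) = 1/(115 + 12089/8 + 28896) = 1/(244177/8) = 8/244177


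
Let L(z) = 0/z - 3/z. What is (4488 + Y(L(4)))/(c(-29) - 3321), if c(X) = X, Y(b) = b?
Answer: -17949/13400 ≈ -1.3395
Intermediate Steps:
L(z) = -3/z (L(z) = 0 - 3/z = -3/z)
(4488 + Y(L(4)))/(c(-29) - 3321) = (4488 - 3/4)/(-29 - 3321) = (4488 - 3*1/4)/(-3350) = (4488 - 3/4)*(-1/3350) = (17949/4)*(-1/3350) = -17949/13400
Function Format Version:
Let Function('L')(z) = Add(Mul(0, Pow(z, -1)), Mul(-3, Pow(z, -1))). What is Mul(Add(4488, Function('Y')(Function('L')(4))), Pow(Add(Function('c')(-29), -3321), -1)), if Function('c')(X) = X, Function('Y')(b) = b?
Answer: Rational(-17949, 13400) ≈ -1.3395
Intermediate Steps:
Function('L')(z) = Mul(-3, Pow(z, -1)) (Function('L')(z) = Add(0, Mul(-3, Pow(z, -1))) = Mul(-3, Pow(z, -1)))
Mul(Add(4488, Function('Y')(Function('L')(4))), Pow(Add(Function('c')(-29), -3321), -1)) = Mul(Add(4488, Mul(-3, Pow(4, -1))), Pow(Add(-29, -3321), -1)) = Mul(Add(4488, Mul(-3, Rational(1, 4))), Pow(-3350, -1)) = Mul(Add(4488, Rational(-3, 4)), Rational(-1, 3350)) = Mul(Rational(17949, 4), Rational(-1, 3350)) = Rational(-17949, 13400)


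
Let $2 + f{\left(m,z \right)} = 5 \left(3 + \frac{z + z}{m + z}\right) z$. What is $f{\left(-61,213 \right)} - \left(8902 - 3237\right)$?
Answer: $\frac{38973}{76} \approx 512.8$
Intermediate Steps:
$f{\left(m,z \right)} = -2 + z \left(15 + \frac{10 z}{m + z}\right)$ ($f{\left(m,z \right)} = -2 + 5 \left(3 + \frac{z + z}{m + z}\right) z = -2 + 5 \left(3 + \frac{2 z}{m + z}\right) z = -2 + \left(15 + \frac{10 z}{m + z}\right) z = -2 + z \left(15 + \frac{10 z}{m + z}\right)$)
$f{\left(-61,213 \right)} - \left(8902 - 3237\right) = \frac{\left(-2\right) \left(-61\right) - 426 + 25 \cdot 213^{2} + 15 \left(-61\right) 213}{-61 + 213} - \left(8902 - 3237\right) = \frac{122 - 426 + 25 \cdot 45369 - 194895}{152} - 5665 = \frac{122 - 426 + 1134225 - 194895}{152} - 5665 = \frac{1}{152} \cdot 939026 - 5665 = \frac{469513}{76} - 5665 = \frac{38973}{76}$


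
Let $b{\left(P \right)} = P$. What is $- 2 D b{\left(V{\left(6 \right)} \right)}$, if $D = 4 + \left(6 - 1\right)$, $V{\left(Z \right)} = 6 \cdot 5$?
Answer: $-540$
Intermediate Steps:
$V{\left(Z \right)} = 30$
$D = 9$ ($D = 4 + 5 = 9$)
$- 2 D b{\left(V{\left(6 \right)} \right)} = \left(-2\right) 9 \cdot 30 = \left(-18\right) 30 = -540$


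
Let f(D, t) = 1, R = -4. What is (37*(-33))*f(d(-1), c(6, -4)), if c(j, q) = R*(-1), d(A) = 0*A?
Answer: -1221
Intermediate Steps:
d(A) = 0
c(j, q) = 4 (c(j, q) = -4*(-1) = 4)
(37*(-33))*f(d(-1), c(6, -4)) = (37*(-33))*1 = -1221*1 = -1221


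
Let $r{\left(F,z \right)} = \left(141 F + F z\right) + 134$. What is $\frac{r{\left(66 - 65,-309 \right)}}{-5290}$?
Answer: $\frac{17}{2645} \approx 0.0064272$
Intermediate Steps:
$r{\left(F,z \right)} = 134 + 141 F + F z$
$\frac{r{\left(66 - 65,-309 \right)}}{-5290} = \frac{134 + 141 \left(66 - 65\right) + \left(66 - 65\right) \left(-309\right)}{-5290} = \left(134 + 141 \cdot 1 + 1 \left(-309\right)\right) \left(- \frac{1}{5290}\right) = \left(134 + 141 - 309\right) \left(- \frac{1}{5290}\right) = \left(-34\right) \left(- \frac{1}{5290}\right) = \frac{17}{2645}$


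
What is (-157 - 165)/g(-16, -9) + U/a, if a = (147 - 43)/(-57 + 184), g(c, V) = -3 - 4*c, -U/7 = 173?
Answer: -9415105/6344 ≈ -1484.1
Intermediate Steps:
U = -1211 (U = -7*173 = -1211)
a = 104/127 ≈ 0.81890
(-157 - 165)/g(-16, -9) + U/a = (-157 - 165)/(-3 - 4*(-16)) - 1211/104/127 = -322/(-3 + 64) - 1211*127/104 = -322/61 - 153797/104 = -9415105/6344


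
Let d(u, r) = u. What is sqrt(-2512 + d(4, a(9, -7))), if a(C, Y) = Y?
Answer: 2*I*sqrt(627) ≈ 50.08*I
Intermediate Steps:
sqrt(-2512 + d(4, a(9, -7))) = sqrt(-2512 + 4) = sqrt(-2508) = 2*I*sqrt(627)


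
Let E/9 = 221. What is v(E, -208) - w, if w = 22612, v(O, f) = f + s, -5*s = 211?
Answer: -114311/5 ≈ -22862.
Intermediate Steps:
s = -211/5 (s = -1/5*211 = -211/5 ≈ -42.200)
E = 1989 (E = 9*221 = 1989)
v(O, f) = -211/5 + f (v(O, f) = f - 211/5 = -211/5 + f)
v(E, -208) - w = (-211/5 - 208) - 1*22612 = -1251/5 - 22612 = -114311/5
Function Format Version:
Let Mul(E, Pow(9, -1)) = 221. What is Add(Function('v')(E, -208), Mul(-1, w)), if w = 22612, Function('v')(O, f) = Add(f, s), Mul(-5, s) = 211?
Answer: Rational(-114311, 5) ≈ -22862.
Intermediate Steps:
s = Rational(-211, 5) (s = Mul(Rational(-1, 5), 211) = Rational(-211, 5) ≈ -42.200)
E = 1989 (E = Mul(9, 221) = 1989)
Function('v')(O, f) = Add(Rational(-211, 5), f) (Function('v')(O, f) = Add(f, Rational(-211, 5)) = Add(Rational(-211, 5), f))
Add(Function('v')(E, -208), Mul(-1, w)) = Add(Add(Rational(-211, 5), -208), Mul(-1, 22612)) = Add(Rational(-1251, 5), -22612) = Rational(-114311, 5)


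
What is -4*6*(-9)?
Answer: 216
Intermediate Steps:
-4*6*(-9) = -24*(-9) = 216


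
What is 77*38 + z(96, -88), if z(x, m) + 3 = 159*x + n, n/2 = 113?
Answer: 18413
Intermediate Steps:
n = 226 (n = 2*113 = 226)
z(x, m) = 223 + 159*x (z(x, m) = -3 + (159*x + 226) = -3 + (226 + 159*x) = 223 + 159*x)
77*38 + z(96, -88) = 77*38 + (223 + 159*96) = 2926 + (223 + 15264) = 2926 + 15487 = 18413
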